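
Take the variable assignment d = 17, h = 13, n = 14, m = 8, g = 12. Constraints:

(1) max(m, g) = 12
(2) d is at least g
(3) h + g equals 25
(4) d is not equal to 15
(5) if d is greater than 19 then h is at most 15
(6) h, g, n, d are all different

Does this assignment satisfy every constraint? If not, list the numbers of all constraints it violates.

Yes — all constraints hold.

(1) max(8, 12) = 12  holds
(2) d = 17, g = 12; 17 ≥ 12  holds
(3) h + g = 13 + 12 = 25  holds
(4) d = 17, and 17 ≠ 15  holds
(5) d = 17, not > 19; antecedent false, conditional vacuously true  holds
(6) values 13, 12, 14, 17 are pairwise distinct  holds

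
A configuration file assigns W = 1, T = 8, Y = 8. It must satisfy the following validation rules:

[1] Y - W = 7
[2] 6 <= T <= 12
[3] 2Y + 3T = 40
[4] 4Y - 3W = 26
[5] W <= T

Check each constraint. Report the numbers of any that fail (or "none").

No — constraint 4 is not satisfied.

[1] Y - W = 8 - 1 = 7  ✔
[2] T = 8 lies in [6, 12]  ✔
[3] 2Y + 3T = 2(8) + 3(8) = 40  ✔
[4] 4Y - 3W = 4(8) - 3(1) = 29, not 26  ✘
[5] W = 1, T = 8; 1 ≤ 8  ✔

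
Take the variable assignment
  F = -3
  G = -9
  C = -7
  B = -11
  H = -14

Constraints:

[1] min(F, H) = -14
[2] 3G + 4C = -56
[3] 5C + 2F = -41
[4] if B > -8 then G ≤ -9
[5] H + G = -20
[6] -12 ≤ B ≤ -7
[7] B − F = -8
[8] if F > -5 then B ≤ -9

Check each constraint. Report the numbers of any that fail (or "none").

[1] min(-3, -14) = -14  holds
[2] 3G + 4C = 3(-9) + 4(-7) = -55, not -56  fails
[3] 5C + 2F = 5(-7) + 2(-3) = -41  holds
[4] B = -11, not > -8; antecedent false, conditional vacuously true  holds
[5] H + G = -14 + (-9) = -23, not -20  fails
[6] B = -11 lies in [-12, -7]  holds
[7] B − F = -11 − (-3) = -8  holds
[8] F = -3 > -5, so we need B ≤ -9; B = -11 ≤ -9  holds

Constraints 2, 5 do not hold.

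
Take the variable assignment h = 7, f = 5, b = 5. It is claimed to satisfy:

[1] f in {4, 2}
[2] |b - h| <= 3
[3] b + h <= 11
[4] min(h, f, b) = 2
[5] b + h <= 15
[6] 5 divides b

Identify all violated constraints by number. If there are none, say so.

[1] f = 5 is not in {4, 2} — violated.
[2] |5 - 7| = 2; 2 ≤ 3 — OK.
[3] b + h = 5 + 7 = 12; 12 > 11, bound 11 not met — violated.
[4] min(7, 5, 5) = 5, not 2 — violated.
[5] b + h = 5 + 7 = 12; 12 ≤ 15 — OK.
[6] 5 / 5 = 1, so 5 divides 5 — OK.

Violated: 1, 3, and 4.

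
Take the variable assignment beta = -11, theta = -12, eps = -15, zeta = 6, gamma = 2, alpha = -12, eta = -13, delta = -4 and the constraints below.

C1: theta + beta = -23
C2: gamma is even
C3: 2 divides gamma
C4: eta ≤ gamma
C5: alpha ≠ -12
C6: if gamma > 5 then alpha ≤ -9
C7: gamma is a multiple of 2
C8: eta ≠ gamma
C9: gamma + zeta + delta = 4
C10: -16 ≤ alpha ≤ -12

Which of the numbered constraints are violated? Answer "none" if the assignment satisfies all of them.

The assignment fails constraint 5.

C1: theta + beta = -12 + (-11) = -23 — satisfied.
C2: gamma = 2 is even — satisfied.
C3: 2 / 2 = 1, so 2 divides 2 — satisfied.
C4: eta = -13, gamma = 2; -13 ≤ 2 — satisfied.
C5: alpha = -12, but -12 is required to differ — violated.
C6: gamma = 2, not > 5; antecedent false, conditional vacuously true — satisfied.
C7: 2 / 2 = 1, so 2 divides 2 — satisfied.
C8: eta = -13, gamma = 2; distinct — satisfied.
C9: gamma + zeta + delta = 2 + 6 + (-4) = 4 — satisfied.
C10: alpha = -12 lies in [-16, -12] — satisfied.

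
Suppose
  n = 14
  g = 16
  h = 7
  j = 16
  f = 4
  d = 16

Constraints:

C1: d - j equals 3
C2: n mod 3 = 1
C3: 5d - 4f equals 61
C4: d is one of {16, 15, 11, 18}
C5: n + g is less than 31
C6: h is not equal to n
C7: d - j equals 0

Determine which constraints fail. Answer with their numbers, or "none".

C1: d - j = 16 - 16 = 0, not 3 — violated.
C2: 14 mod 3 = 2, not 1 — violated.
C3: 5d - 4f = 5(16) - 4(4) = 64, not 61 — violated.
C4: d = 16 is in {16, 15, 11, 18} — satisfied.
C5: n + g = 14 + 16 = 30; 30 < 31 — satisfied.
C6: h = 7, n = 14; distinct — satisfied.
C7: d - j = 16 - 16 = 0 — satisfied.

Constraints 1, 2, and 3 do not hold.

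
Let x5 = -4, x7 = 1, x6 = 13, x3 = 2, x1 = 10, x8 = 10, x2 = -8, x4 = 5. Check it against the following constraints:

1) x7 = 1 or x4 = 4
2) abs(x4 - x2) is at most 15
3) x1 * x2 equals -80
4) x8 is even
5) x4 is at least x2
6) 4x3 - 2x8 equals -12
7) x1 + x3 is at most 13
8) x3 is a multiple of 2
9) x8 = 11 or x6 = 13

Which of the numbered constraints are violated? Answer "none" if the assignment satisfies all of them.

1) x7 = 1 = 1 (first disjunct) — OK.
2) abs(5 - (-8)) = 13; 13 ≤ 15 — OK.
3) x1 * x2 = 10 * (-8) = -80 — OK.
4) x8 = 10 is even — OK.
5) x4 = 5, x2 = -8; 5 ≥ -8 — OK.
6) 4x3 - 2x8 = 4(2) - 2(10) = -12 — OK.
7) x1 + x3 = 10 + 2 = 12; 12 ≤ 13 — OK.
8) 2 / 2 = 1, so 2 divides 2 — OK.
9) x8 = 10 ≠ 11, but x6 = 13 = 13 (second disjunct) — OK.

Yes — all constraints hold.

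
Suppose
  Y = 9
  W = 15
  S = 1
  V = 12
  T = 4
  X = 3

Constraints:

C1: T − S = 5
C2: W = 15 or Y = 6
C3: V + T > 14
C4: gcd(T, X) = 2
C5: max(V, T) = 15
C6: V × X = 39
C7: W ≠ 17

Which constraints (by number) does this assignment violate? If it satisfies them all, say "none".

The assignment fails constraints 1, 4, 5, and 6.

C1: T − S = 4 − 1 = 3, not 5 — violated.
C2: W = 15 = 15 (first disjunct) — satisfied.
C3: V + T = 12 + 4 = 16; 16 > 14 — satisfied.
C4: gcd(4, 3) = 1, not 2 — violated.
C5: max(12, 4) = 12, not 15 — violated.
C6: V × X = 12 × 3 = 36, not 39 — violated.
C7: W = 15, and 15 ≠ 17 — satisfied.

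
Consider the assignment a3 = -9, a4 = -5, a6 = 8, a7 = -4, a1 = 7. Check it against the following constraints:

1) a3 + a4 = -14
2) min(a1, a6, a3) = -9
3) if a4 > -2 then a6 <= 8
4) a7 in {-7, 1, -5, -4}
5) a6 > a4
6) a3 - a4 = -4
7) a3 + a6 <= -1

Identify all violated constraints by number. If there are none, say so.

1) a3 + a4 = -9 + (-5) = -14  holds
2) min(7, 8, -9) = -9  holds
3) a4 = -5, not > -2; antecedent false, conditional vacuously true  holds
4) a7 = -4 is in {-7, 1, -5, -4}  holds
5) a6 = 8, a4 = -5; 8 > -5  holds
6) a3 - a4 = -9 - (-5) = -4  holds
7) a3 + a6 = -9 + 8 = -1; -1 ≤ -1  holds

Yes — all constraints hold.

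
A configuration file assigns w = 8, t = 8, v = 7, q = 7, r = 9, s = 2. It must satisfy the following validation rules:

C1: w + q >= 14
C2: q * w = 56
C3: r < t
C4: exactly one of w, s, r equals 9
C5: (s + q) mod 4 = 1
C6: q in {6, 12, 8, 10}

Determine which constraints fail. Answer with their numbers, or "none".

C1: w + q = 8 + 7 = 15; 15 ≥ 14  ✓
C2: q * w = 7 * 8 = 56  ✓
C3: r = 9, t = 8; 9 ≥ 8 (want <)  ✗
C4: w=8, s=2, r=9; 1 of them equals 9  ✓
C5: s + q = 9; 9 mod 4 = 1  ✓
C6: q = 7 is not in {6, 12, 8, 10}  ✗

The assignment fails constraints 3 and 6.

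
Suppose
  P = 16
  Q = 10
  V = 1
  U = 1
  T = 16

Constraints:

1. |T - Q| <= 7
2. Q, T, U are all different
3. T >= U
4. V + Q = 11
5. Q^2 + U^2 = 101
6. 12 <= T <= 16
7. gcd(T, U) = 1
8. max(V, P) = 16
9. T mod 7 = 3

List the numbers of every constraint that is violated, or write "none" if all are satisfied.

Constraint 9 is violated.

1. |16 - 10| = 6; 6 ≤ 7  OK
2. values 10, 16, 1 are pairwise distinct  OK
3. T = 16, U = 1; 16 ≥ 1  OK
4. V + Q = 1 + 10 = 11  OK
5. Q^2 + U^2 = 10^2 + 1^2 = 100 + 1 = 101  OK
6. T = 16 lies in [12, 16]  OK
7. gcd(16, 1) = 1  OK
8. max(1, 16) = 16  OK
9. 16 mod 7 = 2, not 3  FAIL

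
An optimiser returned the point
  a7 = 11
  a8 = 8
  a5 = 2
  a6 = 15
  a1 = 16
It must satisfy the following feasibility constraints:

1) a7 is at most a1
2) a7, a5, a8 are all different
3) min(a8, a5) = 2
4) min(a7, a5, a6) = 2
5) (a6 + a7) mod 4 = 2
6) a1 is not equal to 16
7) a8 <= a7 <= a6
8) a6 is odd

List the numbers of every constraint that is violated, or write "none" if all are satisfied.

1) a7 = 11, a1 = 16; 11 ≤ 16  ✓
2) values 11, 2, 8 are pairwise distinct  ✓
3) min(8, 2) = 2  ✓
4) min(11, 2, 15) = 2  ✓
5) a6 + a7 = 26; 26 mod 4 = 2  ✓
6) a1 = 16, but 16 is required to differ  ✗
7) values 8 <= 11 <= 15  ✓
8) a6 = 15 is odd  ✓

The assignment fails constraint 6.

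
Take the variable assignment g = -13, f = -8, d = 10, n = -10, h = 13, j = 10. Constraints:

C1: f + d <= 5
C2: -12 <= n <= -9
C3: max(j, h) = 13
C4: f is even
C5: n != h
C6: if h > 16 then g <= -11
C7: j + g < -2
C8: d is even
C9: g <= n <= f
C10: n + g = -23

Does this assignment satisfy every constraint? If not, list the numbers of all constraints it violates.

C1: f + d = -8 + 10 = 2; 2 ≤ 5  ✔
C2: n = -10 lies in [-12, -9]  ✔
C3: max(10, 13) = 13  ✔
C4: f = -8 is even  ✔
C5: n = -10, h = 13; distinct  ✔
C6: h = 13, not > 16; antecedent false, conditional vacuously true  ✔
C7: j + g = 10 + (-13) = -3; -3 < -2  ✔
C8: d = 10 is even  ✔
C9: values -13 <= -10 <= -8  ✔
C10: n + g = -10 + (-13) = -23  ✔

The assignment satisfies every constraint.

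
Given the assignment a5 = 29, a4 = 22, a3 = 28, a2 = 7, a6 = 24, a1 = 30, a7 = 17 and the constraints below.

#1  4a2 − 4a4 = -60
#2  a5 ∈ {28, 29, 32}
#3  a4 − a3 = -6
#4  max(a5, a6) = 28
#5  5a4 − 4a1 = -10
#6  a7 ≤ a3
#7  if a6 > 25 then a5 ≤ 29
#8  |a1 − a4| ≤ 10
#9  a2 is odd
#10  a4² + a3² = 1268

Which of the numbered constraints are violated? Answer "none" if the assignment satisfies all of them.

Constraint 4 is violated.

#1 4a2 − 4a4 = 4(7) − 4(22) = -60 — OK.
#2 a5 = 29 is in {28, 29, 32} — OK.
#3 a4 − a3 = 22 − 28 = -6 — OK.
#4 max(29, 24) = 29, not 28 — violated.
#5 5a4 − 4a1 = 5(22) − 4(30) = -10 — OK.
#6 a7 = 17, a3 = 28; 17 ≤ 28 — OK.
#7 a6 = 24, not > 25; antecedent false, conditional vacuously true — OK.
#8 |30 − 22| = 8; 8 ≤ 10 — OK.
#9 a2 = 7 is odd — OK.
#10 a4² + a3² = 22² + 28² = 484 + 784 = 1268 — OK.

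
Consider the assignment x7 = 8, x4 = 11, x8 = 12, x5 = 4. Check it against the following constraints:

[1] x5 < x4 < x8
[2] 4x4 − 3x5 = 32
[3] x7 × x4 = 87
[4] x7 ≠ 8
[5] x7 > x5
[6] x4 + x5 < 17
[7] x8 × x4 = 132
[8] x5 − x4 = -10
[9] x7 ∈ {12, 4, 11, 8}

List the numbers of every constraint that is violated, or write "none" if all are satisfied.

[1] values 4 < 11 < 12 — holds.
[2] 4x4 − 3x5 = 4(11) − 3(4) = 32 — holds.
[3] x7 × x4 = 8 × 11 = 88, not 87 — fails.
[4] x7 = 8, but 8 is required to differ — fails.
[5] x7 = 8, x5 = 4; 8 > 4 — holds.
[6] x4 + x5 = 11 + 4 = 15; 15 < 17 — holds.
[7] x8 × x4 = 12 × 11 = 132 — holds.
[8] x5 − x4 = 4 − 11 = -7, not -10 — fails.
[9] x7 = 8 is in {12, 4, 11, 8} — holds.

The assignment fails constraints 3, 4, 8.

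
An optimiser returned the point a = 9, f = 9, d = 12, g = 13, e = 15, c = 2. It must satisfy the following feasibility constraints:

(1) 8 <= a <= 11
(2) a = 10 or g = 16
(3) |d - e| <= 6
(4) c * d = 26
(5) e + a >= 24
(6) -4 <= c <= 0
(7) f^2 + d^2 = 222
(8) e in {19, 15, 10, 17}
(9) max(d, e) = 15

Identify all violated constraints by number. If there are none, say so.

The assignment fails constraints 2, 4, 6, 7.

(1) a = 9 lies in [8, 11]  yes
(2) a = 9 ≠ 10 and g = 13 ≠ 16; both disjuncts false  no
(3) |12 - 15| = 3; 3 ≤ 6  yes
(4) c * d = 2 * 12 = 24, not 26  no
(5) e + a = 15 + 9 = 24; 24 ≥ 24  yes
(6) c = 2 is outside [-4, 0]  no
(7) f^2 + d^2 = 9^2 + 12^2 = 81 + 144 = 225, not 222  no
(8) e = 15 is in {19, 15, 10, 17}  yes
(9) max(12, 15) = 15  yes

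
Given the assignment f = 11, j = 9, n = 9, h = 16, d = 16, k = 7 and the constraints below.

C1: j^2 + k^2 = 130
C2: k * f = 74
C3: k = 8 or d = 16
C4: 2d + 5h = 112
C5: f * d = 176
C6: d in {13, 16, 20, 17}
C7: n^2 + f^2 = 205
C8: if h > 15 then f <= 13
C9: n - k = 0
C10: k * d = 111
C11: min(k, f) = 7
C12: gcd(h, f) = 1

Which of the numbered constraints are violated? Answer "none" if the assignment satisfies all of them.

C1: j^2 + k^2 = 9^2 + 7^2 = 81 + 49 = 130  ✓
C2: k * f = 7 * 11 = 77, not 74  ✗
C3: k = 7 ≠ 8, but d = 16 = 16 (second disjunct)  ✓
C4: 2d + 5h = 2(16) + 5(16) = 112  ✓
C5: f * d = 11 * 16 = 176  ✓
C6: d = 16 is in {13, 16, 20, 17}  ✓
C7: n^2 + f^2 = 9^2 + 11^2 = 81 + 121 = 202, not 205  ✗
C8: h = 16 > 15, so we need f ≤ 13; f = 11 ≤ 13  ✓
C9: n - k = 9 - 7 = 2, not 0  ✗
C10: k * d = 7 * 16 = 112, not 111  ✗
C11: min(7, 11) = 7  ✓
C12: gcd(16, 11) = 1  ✓

Constraints 2, 7, 9, 10 are violated.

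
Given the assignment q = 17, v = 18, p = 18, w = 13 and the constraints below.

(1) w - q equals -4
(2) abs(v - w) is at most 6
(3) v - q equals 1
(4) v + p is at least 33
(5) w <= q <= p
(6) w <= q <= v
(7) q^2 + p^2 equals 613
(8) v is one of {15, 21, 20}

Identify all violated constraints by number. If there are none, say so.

(1) w - q = 13 - 17 = -4 — holds.
(2) abs(18 - 13) = 5; 5 ≤ 6 — holds.
(3) v - q = 18 - 17 = 1 — holds.
(4) v + p = 18 + 18 = 36; 36 ≥ 33 — holds.
(5) values 13 <= 17 <= 18 — holds.
(6) values 13 <= 17 <= 18 — holds.
(7) q^2 + p^2 = 17^2 + 18^2 = 289 + 324 = 613 — holds.
(8) v = 18 is not in {15, 21, 20} — does not hold.

The assignment fails constraint 8.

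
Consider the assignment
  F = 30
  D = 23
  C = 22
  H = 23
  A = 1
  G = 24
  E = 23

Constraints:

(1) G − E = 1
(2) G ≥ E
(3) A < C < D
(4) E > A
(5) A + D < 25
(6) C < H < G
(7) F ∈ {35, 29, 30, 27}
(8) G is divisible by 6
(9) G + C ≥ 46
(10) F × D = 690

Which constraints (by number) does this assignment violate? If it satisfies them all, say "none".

Yes — all constraints hold.

(1) G − E = 24 − 23 = 1 — OK.
(2) G = 24, E = 23; 24 ≥ 23 — OK.
(3) values 1 < 22 < 23 — OK.
(4) E = 23, A = 1; 23 > 1 — OK.
(5) A + D = 1 + 23 = 24; 24 < 25 — OK.
(6) values 22 < 23 < 24 — OK.
(7) F = 30 is in {35, 29, 30, 27} — OK.
(8) 24 / 6 = 4, so 6 divides 24 — OK.
(9) G + C = 24 + 22 = 46; 46 ≥ 46 — OK.
(10) F × D = 30 × 23 = 690 — OK.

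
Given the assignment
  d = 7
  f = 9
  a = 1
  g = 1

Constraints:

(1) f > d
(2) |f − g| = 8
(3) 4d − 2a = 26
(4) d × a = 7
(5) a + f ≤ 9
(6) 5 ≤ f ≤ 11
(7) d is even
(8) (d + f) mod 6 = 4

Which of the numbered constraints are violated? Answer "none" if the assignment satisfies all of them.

Constraints 5 and 7 do not hold.

(1) f = 9, d = 7; 9 > 7 — satisfied.
(2) |9 − 1| = 8 — satisfied.
(3) 4d − 2a = 4(7) − 2(1) = 26 — satisfied.
(4) d × a = 7 × 1 = 7 — satisfied.
(5) a + f = 1 + 9 = 10; 10 > 9, bound 9 not met — violated.
(6) f = 9 lies in [5, 11] — satisfied.
(7) d = 7 is odd — violated.
(8) d + f = 16; 16 mod 6 = 4 — satisfied.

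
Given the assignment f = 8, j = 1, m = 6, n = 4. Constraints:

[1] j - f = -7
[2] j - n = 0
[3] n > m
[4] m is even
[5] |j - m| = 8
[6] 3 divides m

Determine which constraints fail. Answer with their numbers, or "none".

[1] j - f = 1 - 8 = -7  holds
[2] j - n = 1 - 4 = -3, not 0  fails
[3] n = 4, m = 6; 4 ≤ 6 (want >)  fails
[4] m = 6 is even  holds
[5] |1 - 6| = 5, not 8  fails
[6] 6 / 3 = 2, so 3 divides 6  holds

No — constraints 2, 3, 5 are not satisfied.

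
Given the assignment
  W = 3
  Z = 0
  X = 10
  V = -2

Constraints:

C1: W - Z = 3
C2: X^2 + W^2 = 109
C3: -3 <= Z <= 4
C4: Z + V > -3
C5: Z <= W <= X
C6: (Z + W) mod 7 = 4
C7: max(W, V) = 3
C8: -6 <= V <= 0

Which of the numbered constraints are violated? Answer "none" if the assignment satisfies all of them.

C1: W - Z = 3 - 0 = 3 — satisfied.
C2: X^2 + W^2 = 10^2 + 3^2 = 100 + 9 = 109 — satisfied.
C3: Z = 0 lies in [-3, 4] — satisfied.
C4: Z + V = 0 + (-2) = -2; -2 > -3 — satisfied.
C5: values 0 <= 3 <= 10 — satisfied.
C6: Z + W = 3; 3 mod 7 = 3, not 4 — violated.
C7: max(3, -2) = 3 — satisfied.
C8: V = -2 lies in [-6, 0] — satisfied.

Constraint 6 does not hold.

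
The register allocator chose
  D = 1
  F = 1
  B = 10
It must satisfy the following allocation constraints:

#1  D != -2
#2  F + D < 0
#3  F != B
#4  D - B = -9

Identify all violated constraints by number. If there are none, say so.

#1 D = 1, and 1 ≠ -2  yes
#2 F + D = 1 + 1 = 2; 2 ≥ 0, bound 0 not met  no
#3 F = 1, B = 10; distinct  yes
#4 D - B = 1 - 10 = -9  yes

No — constraint 2 is not satisfied.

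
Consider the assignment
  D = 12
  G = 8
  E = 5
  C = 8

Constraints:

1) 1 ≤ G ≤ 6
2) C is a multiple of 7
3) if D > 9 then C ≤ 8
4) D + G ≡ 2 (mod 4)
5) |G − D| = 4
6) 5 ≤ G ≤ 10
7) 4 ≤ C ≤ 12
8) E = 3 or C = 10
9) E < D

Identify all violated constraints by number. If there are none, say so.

Constraints 1, 2, 4, 8 are violated.

1) G = 8 is outside [1, 6]  ✗
2) 8 = 7×1 + 1, so 7 does not divide 8  ✗
3) D = 12 > 9, so we need C ≤ 8; C = 8 ≤ 8  ✓
4) D + G = 20; 20 mod 4 = 0, not 2  ✗
5) |8 − 12| = 4  ✓
6) G = 8 lies in [5, 10]  ✓
7) C = 8 lies in [4, 12]  ✓
8) E = 5 ≠ 3 and C = 8 ≠ 10; both disjuncts false  ✗
9) E = 5, D = 12; 5 < 12  ✓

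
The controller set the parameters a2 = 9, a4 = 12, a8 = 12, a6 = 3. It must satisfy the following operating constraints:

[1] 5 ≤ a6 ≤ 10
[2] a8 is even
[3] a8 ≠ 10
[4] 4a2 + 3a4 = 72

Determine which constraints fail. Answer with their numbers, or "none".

No — constraint 1 is not satisfied.

[1] a6 = 3 is outside [5, 10]  ✘
[2] a8 = 12 is even  ✔
[3] a8 = 12, and 12 ≠ 10  ✔
[4] 4a2 + 3a4 = 4(9) + 3(12) = 72  ✔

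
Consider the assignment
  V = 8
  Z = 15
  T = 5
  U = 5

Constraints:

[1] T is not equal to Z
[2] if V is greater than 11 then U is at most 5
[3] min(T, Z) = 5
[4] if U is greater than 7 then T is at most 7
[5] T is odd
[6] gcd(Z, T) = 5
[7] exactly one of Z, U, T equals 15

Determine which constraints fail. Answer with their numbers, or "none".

[1] T = 5, Z = 15; distinct — OK.
[2] V = 8, not > 11; antecedent false, conditional vacuously true — OK.
[3] min(5, 15) = 5 — OK.
[4] U = 5, not > 7; antecedent false, conditional vacuously true — OK.
[5] T = 5 is odd — OK.
[6] gcd(15, 5) = 5 — OK.
[7] Z=15, U=5, T=5; 1 of them equals 15 — OK.

Yes — all constraints hold.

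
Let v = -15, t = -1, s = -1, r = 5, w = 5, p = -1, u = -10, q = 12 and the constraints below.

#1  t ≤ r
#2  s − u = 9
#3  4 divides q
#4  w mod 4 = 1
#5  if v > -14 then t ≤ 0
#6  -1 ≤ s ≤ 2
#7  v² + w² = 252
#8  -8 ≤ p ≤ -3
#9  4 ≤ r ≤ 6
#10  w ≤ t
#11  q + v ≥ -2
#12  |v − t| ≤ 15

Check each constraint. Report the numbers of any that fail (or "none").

#1 t = -1, r = 5; -1 ≤ 5 — holds.
#2 s − u = -1 − (-10) = 9 — holds.
#3 12 / 4 = 3, so 4 divides 12 — holds.
#4 5 mod 4 = 1 — holds.
#5 v = -15, not > -14; antecedent false, conditional vacuously true — holds.
#6 s = -1 lies in [-1, 2] — holds.
#7 v² + w² = (-15)² + 5² = 225 + 25 = 250, not 252 — does not hold.
#8 p = -1 is outside [-8, -3] — does not hold.
#9 r = 5 lies in [4, 6] — holds.
#10 w = 5, t = -1; 5 > -1 (want ≤) — does not hold.
#11 q + v = 12 + (-15) = -3; -3 < -2, bound -2 not met — does not hold.
#12 |-15 − (-1)| = 14; 14 ≤ 15 — holds.

Violated: 7, 8, 10, 11.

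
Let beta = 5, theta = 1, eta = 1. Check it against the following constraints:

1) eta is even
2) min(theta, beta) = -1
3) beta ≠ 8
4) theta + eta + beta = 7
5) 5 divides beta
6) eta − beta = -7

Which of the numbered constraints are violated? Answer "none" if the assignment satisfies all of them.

The assignment fails constraints 1, 2, 6.

1) eta = 1 is odd  no
2) min(1, 5) = 1, not -1  no
3) beta = 5, and 5 ≠ 8  yes
4) theta + eta + beta = 1 + 1 + 5 = 7  yes
5) 5 / 5 = 1, so 5 divides 5  yes
6) eta − beta = 1 − 5 = -4, not -7  no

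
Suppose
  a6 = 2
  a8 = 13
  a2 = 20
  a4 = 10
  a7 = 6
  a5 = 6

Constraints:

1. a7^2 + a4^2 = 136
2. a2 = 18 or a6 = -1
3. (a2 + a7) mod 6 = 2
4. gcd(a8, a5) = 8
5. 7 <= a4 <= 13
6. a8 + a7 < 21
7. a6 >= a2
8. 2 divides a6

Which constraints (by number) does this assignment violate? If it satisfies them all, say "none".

Violated: 2, 4, and 7.

1. a7^2 + a4^2 = 6^2 + 10^2 = 36 + 100 = 136 — holds.
2. a2 = 20 ≠ 18 and a6 = 2 ≠ -1; both disjuncts false — does not hold.
3. a2 + a7 = 26; 26 mod 6 = 2 — holds.
4. gcd(13, 6) = 1, not 8 — does not hold.
5. a4 = 10 lies in [7, 13] — holds.
6. a8 + a7 = 13 + 6 = 19; 19 < 21 — holds.
7. a6 = 2, a2 = 20; 2 < 20 (want ≥) — does not hold.
8. 2 / 2 = 1, so 2 divides 2 — holds.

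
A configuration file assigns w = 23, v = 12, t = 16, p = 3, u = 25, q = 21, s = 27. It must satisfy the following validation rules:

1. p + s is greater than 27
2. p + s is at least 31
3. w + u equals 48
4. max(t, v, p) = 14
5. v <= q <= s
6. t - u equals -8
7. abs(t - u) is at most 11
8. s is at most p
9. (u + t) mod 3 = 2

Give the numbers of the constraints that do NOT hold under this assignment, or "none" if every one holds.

1. p + s = 3 + 27 = 30; 30 > 27 — satisfied.
2. p + s = 3 + 27 = 30; 30 < 31, bound 31 not met — violated.
3. w + u = 23 + 25 = 48 — satisfied.
4. max(16, 12, 3) = 16, not 14 — violated.
5. values 12 <= 21 <= 27 — satisfied.
6. t - u = 16 - 25 = -9, not -8 — violated.
7. abs(16 - 25) = 9; 9 ≤ 11 — satisfied.
8. s = 27, p = 3; 27 > 3 (want ≤) — violated.
9. u + t = 41; 41 mod 3 = 2 — satisfied.

No — constraints 2, 4, 6, 8 are not satisfied.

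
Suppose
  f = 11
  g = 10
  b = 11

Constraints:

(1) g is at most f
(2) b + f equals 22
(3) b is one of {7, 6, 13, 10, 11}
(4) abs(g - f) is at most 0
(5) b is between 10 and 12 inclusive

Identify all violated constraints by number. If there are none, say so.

(1) g = 10, f = 11; 10 ≤ 11  true
(2) b + f = 11 + 11 = 22  true
(3) b = 11 is in {7, 6, 13, 10, 11}  true
(4) abs(10 - 11) = 1; 1 > 0, exceeds bound 0  false
(5) b = 11 lies in [10, 12]  true

No — constraint 4 is not satisfied.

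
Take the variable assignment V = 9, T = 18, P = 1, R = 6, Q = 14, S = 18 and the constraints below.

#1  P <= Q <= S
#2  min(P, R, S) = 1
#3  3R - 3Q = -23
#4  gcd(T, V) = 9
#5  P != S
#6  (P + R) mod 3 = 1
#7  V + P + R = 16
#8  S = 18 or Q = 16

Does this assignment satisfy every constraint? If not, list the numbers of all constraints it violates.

Violated: 3.

#1 values 1 <= 14 <= 18 — satisfied.
#2 min(1, 6, 18) = 1 — satisfied.
#3 3R - 3Q = 3(6) - 3(14) = -24, not -23 — violated.
#4 gcd(18, 9) = 9 — satisfied.
#5 P = 1, S = 18; distinct — satisfied.
#6 P + R = 7; 7 mod 3 = 1 — satisfied.
#7 V + P + R = 9 + 1 + 6 = 16 — satisfied.
#8 S = 18 = 18 (first disjunct) — satisfied.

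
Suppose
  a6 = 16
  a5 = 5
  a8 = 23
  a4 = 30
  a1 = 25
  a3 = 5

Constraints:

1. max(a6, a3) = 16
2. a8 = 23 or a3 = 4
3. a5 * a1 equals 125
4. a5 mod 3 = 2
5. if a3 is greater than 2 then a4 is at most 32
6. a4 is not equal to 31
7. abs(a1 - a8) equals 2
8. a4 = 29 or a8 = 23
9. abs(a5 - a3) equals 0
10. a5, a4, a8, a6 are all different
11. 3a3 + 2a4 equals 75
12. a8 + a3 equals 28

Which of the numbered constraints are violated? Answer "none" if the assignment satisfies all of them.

1. max(16, 5) = 16 — satisfied.
2. a8 = 23 = 23 (first disjunct) — satisfied.
3. a5 * a1 = 5 * 25 = 125 — satisfied.
4. 5 mod 3 = 2 — satisfied.
5. a3 = 5 > 2, so we need a4 ≤ 32; a4 = 30 ≤ 32 — satisfied.
6. a4 = 30, and 30 ≠ 31 — satisfied.
7. abs(25 - 23) = 2 — satisfied.
8. a4 = 30 ≠ 29, but a8 = 23 = 23 (second disjunct) — satisfied.
9. abs(5 - 5) = 0 — satisfied.
10. values 5, 30, 23, 16 are pairwise distinct — satisfied.
11. 3a3 + 2a4 = 3(5) + 2(30) = 75 — satisfied.
12. a8 + a3 = 23 + 5 = 28 — satisfied.

No violations.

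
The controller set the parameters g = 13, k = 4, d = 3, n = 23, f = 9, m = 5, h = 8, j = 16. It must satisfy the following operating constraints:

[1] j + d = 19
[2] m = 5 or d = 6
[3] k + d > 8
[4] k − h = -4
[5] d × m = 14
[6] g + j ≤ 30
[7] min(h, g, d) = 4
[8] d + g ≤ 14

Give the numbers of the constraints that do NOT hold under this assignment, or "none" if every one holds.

[1] j + d = 16 + 3 = 19  ✔
[2] m = 5 = 5 (first disjunct)  ✔
[3] k + d = 4 + 3 = 7; 7 ≤ 8, bound 8 not met  ✘
[4] k − h = 4 − 8 = -4  ✔
[5] d × m = 3 × 5 = 15, not 14  ✘
[6] g + j = 13 + 16 = 29; 29 ≤ 30  ✔
[7] min(8, 13, 3) = 3, not 4  ✘
[8] d + g = 3 + 13 = 16; 16 > 14, bound 14 not met  ✘

No — constraints 3, 5, 7, 8 are not satisfied.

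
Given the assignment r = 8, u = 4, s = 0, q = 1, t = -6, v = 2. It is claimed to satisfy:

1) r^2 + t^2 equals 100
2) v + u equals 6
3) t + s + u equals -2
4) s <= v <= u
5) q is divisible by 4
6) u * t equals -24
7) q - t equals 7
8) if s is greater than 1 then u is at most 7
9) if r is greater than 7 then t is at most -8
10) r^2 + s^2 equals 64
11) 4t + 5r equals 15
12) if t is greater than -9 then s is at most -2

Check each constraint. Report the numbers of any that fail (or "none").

1) r^2 + t^2 = 8^2 + (-6)^2 = 64 + 36 = 100 — OK.
2) v + u = 2 + 4 = 6 — OK.
3) t + s + u = -6 + 0 + 4 = -2 — OK.
4) values 0 <= 2 <= 4 — OK.
5) 1 = 4*0 + 1, so 4 does not divide 1 — violated.
6) u * t = 4 * (-6) = -24 — OK.
7) q - t = 1 - (-6) = 7 — OK.
8) s = 0, not > 1; antecedent false, conditional vacuously true — OK.
9) r = 8 > 7, so we need t ≤ -8; but t = -6 > -8 — violated.
10) r^2 + s^2 = 8^2 + 0^2 = 64 + 0 = 64 — OK.
11) 4t + 5r = 4(-6) + 5(8) = 16, not 15 — violated.
12) t = -6 > -9, so we need s ≤ -2; but s = 0 > -2 — violated.

Violated: 5, 9, 11, 12.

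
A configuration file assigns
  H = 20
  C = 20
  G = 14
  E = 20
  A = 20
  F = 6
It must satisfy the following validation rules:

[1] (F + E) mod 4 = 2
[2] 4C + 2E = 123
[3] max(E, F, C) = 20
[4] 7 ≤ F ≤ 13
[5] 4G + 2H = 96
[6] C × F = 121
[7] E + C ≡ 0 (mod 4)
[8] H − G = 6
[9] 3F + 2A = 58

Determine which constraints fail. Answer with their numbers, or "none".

[1] F + E = 26; 26 mod 4 = 2  yes
[2] 4C + 2E = 4(20) + 2(20) = 120, not 123  no
[3] max(20, 6, 20) = 20  yes
[4] F = 6 is outside [7, 13]  no
[5] 4G + 2H = 4(14) + 2(20) = 96  yes
[6] C × F = 20 × 6 = 120, not 121  no
[7] E + C = 40; 40 mod 4 = 0  yes
[8] H − G = 20 − 14 = 6  yes
[9] 3F + 2A = 3(6) + 2(20) = 58  yes

Constraints 2, 4, and 6 are violated.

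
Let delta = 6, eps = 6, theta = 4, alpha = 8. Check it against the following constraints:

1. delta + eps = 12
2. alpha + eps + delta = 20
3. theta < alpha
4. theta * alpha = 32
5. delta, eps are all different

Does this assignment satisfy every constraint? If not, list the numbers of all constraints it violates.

1. delta + eps = 6 + 6 = 12 — holds.
2. alpha + eps + delta = 8 + 6 + 6 = 20 — holds.
3. theta = 4, alpha = 8; 4 < 8 — holds.
4. theta * alpha = 4 * 8 = 32 — holds.
5. delta = eps = 6, not all different — does not hold.

Constraint 5 is violated.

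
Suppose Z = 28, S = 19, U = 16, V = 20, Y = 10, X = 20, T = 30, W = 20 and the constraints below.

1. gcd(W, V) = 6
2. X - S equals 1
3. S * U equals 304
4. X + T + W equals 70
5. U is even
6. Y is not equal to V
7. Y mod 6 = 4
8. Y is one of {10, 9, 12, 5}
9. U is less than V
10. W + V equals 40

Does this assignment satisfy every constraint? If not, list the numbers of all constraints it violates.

The assignment fails constraint 1.

1. gcd(20, 20) = 20, not 6 — fails.
2. X - S = 20 - 19 = 1 — holds.
3. S * U = 19 * 16 = 304 — holds.
4. X + T + W = 20 + 30 + 20 = 70 — holds.
5. U = 16 is even — holds.
6. Y = 10, V = 20; distinct — holds.
7. 10 mod 6 = 4 — holds.
8. Y = 10 is in {10, 9, 12, 5} — holds.
9. U = 16, V = 20; 16 < 20 — holds.
10. W + V = 20 + 20 = 40 — holds.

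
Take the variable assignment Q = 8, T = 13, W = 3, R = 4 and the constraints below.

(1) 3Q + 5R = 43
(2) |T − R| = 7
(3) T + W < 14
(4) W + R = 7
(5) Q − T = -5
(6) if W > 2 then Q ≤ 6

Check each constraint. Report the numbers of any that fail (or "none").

Violated: 1, 2, 3, 6.

(1) 3Q + 5R = 3(8) + 5(4) = 44, not 43  false
(2) |13 − 4| = 9, not 7  false
(3) T + W = 13 + 3 = 16; 16 ≥ 14, bound 14 not met  false
(4) W + R = 3 + 4 = 7  true
(5) Q − T = 8 − 13 = -5  true
(6) W = 3 > 2, so we need Q ≤ 6; but Q = 8 > 6  false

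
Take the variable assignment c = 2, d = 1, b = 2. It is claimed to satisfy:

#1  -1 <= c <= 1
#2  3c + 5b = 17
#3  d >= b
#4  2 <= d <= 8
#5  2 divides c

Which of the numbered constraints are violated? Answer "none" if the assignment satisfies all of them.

#1 c = 2 is outside [-1, 1] — does not hold.
#2 3c + 5b = 3(2) + 5(2) = 16, not 17 — does not hold.
#3 d = 1, b = 2; 1 < 2 (want ≥) — does not hold.
#4 d = 1 is outside [2, 8] — does not hold.
#5 2 / 2 = 1, so 2 divides 2 — holds.

Constraints 1, 2, 3, 4 do not hold.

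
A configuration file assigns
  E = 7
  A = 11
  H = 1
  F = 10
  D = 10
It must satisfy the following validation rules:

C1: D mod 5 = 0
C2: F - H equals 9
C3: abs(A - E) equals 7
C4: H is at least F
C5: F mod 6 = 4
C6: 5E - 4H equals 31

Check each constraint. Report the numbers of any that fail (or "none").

C1: 10 mod 5 = 0  true
C2: F - H = 10 - 1 = 9  true
C3: abs(11 - 7) = 4, not 7  false
C4: H = 1, F = 10; 1 < 10 (want ≥)  false
C5: 10 mod 6 = 4  true
C6: 5E - 4H = 5(7) - 4(1) = 31  true

The assignment fails constraints 3, 4.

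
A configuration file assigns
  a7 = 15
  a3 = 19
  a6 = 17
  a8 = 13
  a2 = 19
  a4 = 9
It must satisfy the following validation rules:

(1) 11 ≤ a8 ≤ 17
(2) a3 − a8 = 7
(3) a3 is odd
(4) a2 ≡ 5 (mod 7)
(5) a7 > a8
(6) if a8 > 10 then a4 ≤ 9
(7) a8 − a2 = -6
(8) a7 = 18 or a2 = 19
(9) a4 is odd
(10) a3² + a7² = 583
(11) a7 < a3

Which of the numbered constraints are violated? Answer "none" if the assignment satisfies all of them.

(1) a8 = 13 lies in [11, 17] — satisfied.
(2) a3 − a8 = 19 − 13 = 6, not 7 — violated.
(3) a3 = 19 is odd — satisfied.
(4) 19 mod 7 = 5 — satisfied.
(5) a7 = 15, a8 = 13; 15 > 13 — satisfied.
(6) a8 = 13 > 10, so we need a4 ≤ 9; a4 = 9 ≤ 9 — satisfied.
(7) a8 − a2 = 13 − 19 = -6 — satisfied.
(8) a7 = 15 ≠ 18, but a2 = 19 = 19 (second disjunct) — satisfied.
(9) a4 = 9 is odd — satisfied.
(10) a3² + a7² = 19² + 15² = 361 + 225 = 586, not 583 — violated.
(11) a7 = 15, a3 = 19; 15 < 19 — satisfied.

No — constraints 2 and 10 are not satisfied.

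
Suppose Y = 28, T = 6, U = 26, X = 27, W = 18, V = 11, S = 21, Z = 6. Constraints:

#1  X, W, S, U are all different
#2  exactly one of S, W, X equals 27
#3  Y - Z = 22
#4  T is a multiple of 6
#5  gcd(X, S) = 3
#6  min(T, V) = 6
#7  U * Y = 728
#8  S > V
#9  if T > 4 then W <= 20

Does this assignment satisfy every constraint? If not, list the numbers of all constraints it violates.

No violations.

#1 values 27, 18, 21, 26 are pairwise distinct — OK.
#2 S=21, W=18, X=27; 1 of them equals 27 — OK.
#3 Y - Z = 28 - 6 = 22 — OK.
#4 6 / 6 = 1, so 6 divides 6 — OK.
#5 gcd(27, 21) = 3 — OK.
#6 min(6, 11) = 6 — OK.
#7 U * Y = 26 * 28 = 728 — OK.
#8 S = 21, V = 11; 21 > 11 — OK.
#9 T = 6 > 4, so we need W ≤ 20; W = 18 ≤ 20 — OK.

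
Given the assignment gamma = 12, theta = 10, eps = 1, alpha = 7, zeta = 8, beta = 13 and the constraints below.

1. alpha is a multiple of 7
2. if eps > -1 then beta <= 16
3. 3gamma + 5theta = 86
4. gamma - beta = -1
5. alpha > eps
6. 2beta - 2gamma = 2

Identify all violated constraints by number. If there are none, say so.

The assignment satisfies every constraint.

1. 7 / 7 = 1, so 7 divides 7 — holds.
2. eps = 1 > -1, so we need beta ≤ 16; beta = 13 ≤ 16 — holds.
3. 3gamma + 5theta = 3(12) + 5(10) = 86 — holds.
4. gamma - beta = 12 - 13 = -1 — holds.
5. alpha = 7, eps = 1; 7 > 1 — holds.
6. 2beta - 2gamma = 2(13) - 2(12) = 2 — holds.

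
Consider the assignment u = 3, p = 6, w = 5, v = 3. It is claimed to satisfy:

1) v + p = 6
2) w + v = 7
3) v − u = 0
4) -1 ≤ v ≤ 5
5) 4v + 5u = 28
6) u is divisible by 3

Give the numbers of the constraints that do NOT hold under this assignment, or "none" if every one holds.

1) v + p = 3 + 6 = 9, not 6 — fails.
2) w + v = 5 + 3 = 8, not 7 — fails.
3) v − u = 3 − 3 = 0 — holds.
4) v = 3 lies in [-1, 5] — holds.
5) 4v + 5u = 4(3) + 5(3) = 27, not 28 — fails.
6) 3 / 3 = 1, so 3 divides 3 — holds.

Constraints 1, 2, and 5 do not hold.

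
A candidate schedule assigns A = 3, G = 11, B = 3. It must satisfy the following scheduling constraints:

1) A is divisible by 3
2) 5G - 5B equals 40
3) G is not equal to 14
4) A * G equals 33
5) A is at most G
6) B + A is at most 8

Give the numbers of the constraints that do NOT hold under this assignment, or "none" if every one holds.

None — every constraint holds.

1) 3 / 3 = 1, so 3 divides 3 — holds.
2) 5G - 5B = 5(11) - 5(3) = 40 — holds.
3) G = 11, and 11 ≠ 14 — holds.
4) A * G = 3 * 11 = 33 — holds.
5) A = 3, G = 11; 3 ≤ 11 — holds.
6) B + A = 3 + 3 = 6; 6 ≤ 8 — holds.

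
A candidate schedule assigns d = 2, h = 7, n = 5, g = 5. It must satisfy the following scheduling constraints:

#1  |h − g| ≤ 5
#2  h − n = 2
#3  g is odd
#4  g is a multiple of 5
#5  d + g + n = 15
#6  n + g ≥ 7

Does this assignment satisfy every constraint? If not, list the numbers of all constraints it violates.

#1 |7 − 5| = 2; 2 ≤ 5 — holds.
#2 h − n = 7 − 5 = 2 — holds.
#3 g = 5 is odd — holds.
#4 5 / 5 = 1, so 5 divides 5 — holds.
#5 d + g + n = 2 + 5 + 5 = 12, not 15 — does not hold.
#6 n + g = 5 + 5 = 10; 10 ≥ 7 — holds.

Violated: 5.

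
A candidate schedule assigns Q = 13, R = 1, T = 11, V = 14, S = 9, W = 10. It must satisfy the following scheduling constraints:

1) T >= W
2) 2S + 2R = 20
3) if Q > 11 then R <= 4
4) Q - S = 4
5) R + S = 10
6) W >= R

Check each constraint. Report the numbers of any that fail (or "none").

1) T = 11, W = 10; 11 ≥ 10 — holds.
2) 2S + 2R = 2(9) + 2(1) = 20 — holds.
3) Q = 13 > 11, so we need R ≤ 4; R = 1 ≤ 4 — holds.
4) Q - S = 13 - 9 = 4 — holds.
5) R + S = 1 + 9 = 10 — holds.
6) W = 10, R = 1; 10 ≥ 1 — holds.

All constraints are satisfied.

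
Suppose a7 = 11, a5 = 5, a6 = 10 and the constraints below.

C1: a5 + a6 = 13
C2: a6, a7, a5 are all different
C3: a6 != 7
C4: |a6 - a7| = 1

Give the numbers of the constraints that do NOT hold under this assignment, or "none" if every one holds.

The assignment fails constraint 1.

C1: a5 + a6 = 5 + 10 = 15, not 13 — fails.
C2: values 10, 11, 5 are pairwise distinct — holds.
C3: a6 = 10, and 10 ≠ 7 — holds.
C4: |10 - 11| = 1 — holds.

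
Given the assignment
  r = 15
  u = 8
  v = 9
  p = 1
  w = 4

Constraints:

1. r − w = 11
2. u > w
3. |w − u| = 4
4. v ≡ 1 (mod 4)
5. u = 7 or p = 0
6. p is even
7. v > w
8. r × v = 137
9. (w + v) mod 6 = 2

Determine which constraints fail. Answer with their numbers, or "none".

1. r − w = 15 − 4 = 11  holds
2. u = 8, w = 4; 8 > 4  holds
3. |4 − 8| = 4  holds
4. 9 mod 4 = 1  holds
5. u = 8 ≠ 7 and p = 1 ≠ 0; both disjuncts false  fails
6. p = 1 is odd  fails
7. v = 9, w = 4; 9 > 4  holds
8. r × v = 15 × 9 = 135, not 137  fails
9. w + v = 13; 13 mod 6 = 1, not 2  fails

The assignment fails constraints 5, 6, 8, and 9.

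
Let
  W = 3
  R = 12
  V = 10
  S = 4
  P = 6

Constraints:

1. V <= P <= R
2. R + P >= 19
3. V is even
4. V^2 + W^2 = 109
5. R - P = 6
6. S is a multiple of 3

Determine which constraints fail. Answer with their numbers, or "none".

No — constraints 1, 2, 6 are not satisfied.

1. values 10, 6, 12; V = 10 is not <= P = 6  fails
2. R + P = 12 + 6 = 18; 18 < 19, bound 19 not met  fails
3. V = 10 is even  holds
4. V^2 + W^2 = 10^2 + 3^2 = 100 + 9 = 109  holds
5. R - P = 12 - 6 = 6  holds
6. 4 = 3*1 + 1, so 3 does not divide 4  fails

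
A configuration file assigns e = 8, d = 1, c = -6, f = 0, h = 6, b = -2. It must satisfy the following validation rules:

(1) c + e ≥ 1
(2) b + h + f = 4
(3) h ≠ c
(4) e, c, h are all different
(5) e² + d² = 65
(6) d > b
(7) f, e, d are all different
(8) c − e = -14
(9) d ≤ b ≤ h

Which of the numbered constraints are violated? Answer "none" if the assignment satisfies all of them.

The assignment fails constraint 9.

(1) c + e = -6 + 8 = 2; 2 ≥ 1 — holds.
(2) b + h + f = -2 + 6 + 0 = 4 — holds.
(3) h = 6, c = -6; distinct — holds.
(4) values 8, -6, 6 are pairwise distinct — holds.
(5) e² + d² = 8² + 1² = 64 + 1 = 65 — holds.
(6) d = 1, b = -2; 1 > -2 — holds.
(7) values 0, 8, 1 are pairwise distinct — holds.
(8) c − e = -6 − 8 = -14 — holds.
(9) values 1, -2, 6; d = 1 is not ≤ b = -2 — does not hold.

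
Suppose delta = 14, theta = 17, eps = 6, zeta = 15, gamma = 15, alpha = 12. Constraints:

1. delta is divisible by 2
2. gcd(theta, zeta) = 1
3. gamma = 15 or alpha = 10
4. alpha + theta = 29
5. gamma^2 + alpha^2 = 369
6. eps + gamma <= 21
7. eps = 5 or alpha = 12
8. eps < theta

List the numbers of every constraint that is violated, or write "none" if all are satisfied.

No violations.

1. 14 / 2 = 7, so 2 divides 14 — holds.
2. gcd(17, 15) = 1 — holds.
3. gamma = 15 = 15 (first disjunct) — holds.
4. alpha + theta = 12 + 17 = 29 — holds.
5. gamma^2 + alpha^2 = 15^2 + 12^2 = 225 + 144 = 369 — holds.
6. eps + gamma = 6 + 15 = 21; 21 ≤ 21 — holds.
7. eps = 6 ≠ 5, but alpha = 12 = 12 (second disjunct) — holds.
8. eps = 6, theta = 17; 6 < 17 — holds.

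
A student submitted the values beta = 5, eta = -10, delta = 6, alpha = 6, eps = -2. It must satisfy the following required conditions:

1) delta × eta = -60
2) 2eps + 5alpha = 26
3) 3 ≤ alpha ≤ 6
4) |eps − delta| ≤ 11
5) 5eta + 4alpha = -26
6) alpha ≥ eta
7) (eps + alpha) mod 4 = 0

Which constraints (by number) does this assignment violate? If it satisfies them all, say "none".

Yes — all constraints hold.

1) delta × eta = 6 × (-10) = -60  holds
2) 2eps + 5alpha = 2(-2) + 5(6) = 26  holds
3) alpha = 6 lies in [3, 6]  holds
4) |-2 − 6| = 8; 8 ≤ 11  holds
5) 5eta + 4alpha = 5(-10) + 4(6) = -26  holds
6) alpha = 6, eta = -10; 6 ≥ -10  holds
7) eps + alpha = 4; 4 mod 4 = 0  holds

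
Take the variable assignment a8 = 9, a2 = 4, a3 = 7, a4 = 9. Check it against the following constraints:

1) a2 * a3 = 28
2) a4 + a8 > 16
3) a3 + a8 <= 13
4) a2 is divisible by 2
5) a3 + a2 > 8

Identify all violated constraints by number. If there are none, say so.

1) a2 * a3 = 4 * 7 = 28 — satisfied.
2) a4 + a8 = 9 + 9 = 18; 18 > 16 — satisfied.
3) a3 + a8 = 7 + 9 = 16; 16 > 13, bound 13 not met — violated.
4) 4 / 2 = 2, so 2 divides 4 — satisfied.
5) a3 + a2 = 7 + 4 = 11; 11 > 8 — satisfied.

Constraint 3 is violated.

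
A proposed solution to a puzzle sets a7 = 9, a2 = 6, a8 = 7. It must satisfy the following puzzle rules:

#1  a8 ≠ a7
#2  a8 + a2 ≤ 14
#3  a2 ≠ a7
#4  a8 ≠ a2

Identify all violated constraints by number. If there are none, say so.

None — every constraint holds.

#1 a8 = 7, a7 = 9; distinct  ✔
#2 a8 + a2 = 7 + 6 = 13; 13 ≤ 14  ✔
#3 a2 = 6, a7 = 9; distinct  ✔
#4 a8 = 7, a2 = 6; distinct  ✔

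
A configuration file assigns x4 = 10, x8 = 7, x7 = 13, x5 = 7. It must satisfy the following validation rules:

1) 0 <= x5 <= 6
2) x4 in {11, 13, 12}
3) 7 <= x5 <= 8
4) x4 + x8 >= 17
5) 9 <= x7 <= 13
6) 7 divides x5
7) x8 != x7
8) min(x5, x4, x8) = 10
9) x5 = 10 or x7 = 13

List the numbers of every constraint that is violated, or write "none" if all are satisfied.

1) x5 = 7 is outside [0, 6]  false
2) x4 = 10 is not in {11, 13, 12}  false
3) x5 = 7 lies in [7, 8]  true
4) x4 + x8 = 10 + 7 = 17; 17 ≥ 17  true
5) x7 = 13 lies in [9, 13]  true
6) 7 / 7 = 1, so 7 divides 7  true
7) x8 = 7, x7 = 13; distinct  true
8) min(7, 10, 7) = 7, not 10  false
9) x5 = 7 ≠ 10, but x7 = 13 = 13 (second disjunct)  true

Violated: 1, 2, 8.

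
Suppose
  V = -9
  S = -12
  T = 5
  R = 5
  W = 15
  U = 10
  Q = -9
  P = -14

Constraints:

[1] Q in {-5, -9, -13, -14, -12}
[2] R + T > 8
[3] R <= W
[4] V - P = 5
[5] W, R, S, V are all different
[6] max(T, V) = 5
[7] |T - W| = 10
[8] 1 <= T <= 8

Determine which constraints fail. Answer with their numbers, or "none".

[1] Q = -9 is in {-5, -9, -13, -14, -12} — OK.
[2] R + T = 5 + 5 = 10; 10 > 8 — OK.
[3] R = 5, W = 15; 5 ≤ 15 — OK.
[4] V - P = -9 - (-14) = 5 — OK.
[5] values 15, 5, -12, -9 are pairwise distinct — OK.
[6] max(5, -9) = 5 — OK.
[7] |5 - 15| = 10 — OK.
[8] T = 5 lies in [1, 8] — OK.

All constraints are satisfied.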